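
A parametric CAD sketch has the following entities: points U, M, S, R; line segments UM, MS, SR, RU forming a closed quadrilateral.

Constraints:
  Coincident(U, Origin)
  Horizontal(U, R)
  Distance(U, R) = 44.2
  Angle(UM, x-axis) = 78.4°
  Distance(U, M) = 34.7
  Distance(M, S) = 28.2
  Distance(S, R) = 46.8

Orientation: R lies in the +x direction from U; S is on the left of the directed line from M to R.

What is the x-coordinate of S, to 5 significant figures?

32.774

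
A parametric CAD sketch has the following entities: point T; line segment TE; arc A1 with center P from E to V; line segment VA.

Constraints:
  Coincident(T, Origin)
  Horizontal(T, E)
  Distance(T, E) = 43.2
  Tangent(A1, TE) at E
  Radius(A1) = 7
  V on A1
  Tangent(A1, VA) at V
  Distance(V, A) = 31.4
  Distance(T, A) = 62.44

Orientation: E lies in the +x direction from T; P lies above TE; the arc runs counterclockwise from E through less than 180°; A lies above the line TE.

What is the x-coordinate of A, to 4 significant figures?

49.05

T is at the origin; TE is horizontal with |TE| = 43.2 and E on the +x side, so E = (43.20, 0.000). The tangent condition forces PE to be normal to TE, so P = E + (0, 7) = (43.20, 7.000). Since PV ⟂ VA (tangency), |PA| = √(7.0² + 31.4²) = 32.17 regardless of where V sits on A1. So A lies on both circle(T, 62.44) and circle(P, 32.17); the above-TE intersection is A = (49.05, 38.63). V is the foot of the tangent from A: V = (50.20, 7.255).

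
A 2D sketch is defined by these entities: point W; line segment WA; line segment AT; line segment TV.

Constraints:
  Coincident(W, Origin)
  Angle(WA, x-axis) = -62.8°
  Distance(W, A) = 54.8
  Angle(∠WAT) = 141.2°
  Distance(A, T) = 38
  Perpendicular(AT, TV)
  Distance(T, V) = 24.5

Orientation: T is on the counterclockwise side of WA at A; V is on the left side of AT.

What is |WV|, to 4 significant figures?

81.31

W is at the origin; WA runs at -62.8° with length 54.8, so A = 54.8·(cos -62.8°, sin -62.8°) = (25.05, -48.74). ∠WAT = 141.2°, so AT runs at -62.8° + (180° − 141.2°) = -24.00° from the x-axis; with |AT| = 38.0, T = A + 38.0·(cos -24.00°, sin -24.00°) = (59.76, -64.20). AT ⟂ TV; with |TV| = 24.5 on the left of AT, V = T + 24.5·(0.4067, 0.9135) = (69.73, -41.81). Then |WV| = |V − W| = 81.31.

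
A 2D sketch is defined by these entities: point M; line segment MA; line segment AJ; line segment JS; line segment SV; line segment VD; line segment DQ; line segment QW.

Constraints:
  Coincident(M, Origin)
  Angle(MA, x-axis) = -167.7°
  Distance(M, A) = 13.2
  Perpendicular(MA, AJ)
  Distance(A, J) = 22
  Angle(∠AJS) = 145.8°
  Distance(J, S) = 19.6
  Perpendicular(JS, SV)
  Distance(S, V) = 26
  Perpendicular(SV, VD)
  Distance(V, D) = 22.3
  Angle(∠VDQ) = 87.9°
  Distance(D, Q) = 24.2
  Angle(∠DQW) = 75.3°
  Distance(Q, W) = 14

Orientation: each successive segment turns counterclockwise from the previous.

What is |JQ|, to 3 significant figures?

2.57

M is at the origin; MA runs at -167.7° with length 13.2, so A = (-12.9, -2.81). The perpendicularity gives AJ at right angles to MA, so AJ runs at -77.7°; with |AJ| = 22.0, J = (-8.21, -24.3). ∠AJS = 145.8° gives JS at -43.5° from the x-axis; with |JS| = 19.6, S = (6.01, -37.8). JS is perpendicular to SV, so SV runs at 46.5°; with |SV| = 26.0, V = (23.9, -18.9). SV ⟂ VD, so VD runs at 136°; with |VD| = 22.3, D = (7.73, -3.59). ∠VDQ = 87.9° gives DQ at -131° from the x-axis; with |DQ| = 24.2, Q = (-8.28, -21.7). Then |JQ| = |Q − J| = 2.57.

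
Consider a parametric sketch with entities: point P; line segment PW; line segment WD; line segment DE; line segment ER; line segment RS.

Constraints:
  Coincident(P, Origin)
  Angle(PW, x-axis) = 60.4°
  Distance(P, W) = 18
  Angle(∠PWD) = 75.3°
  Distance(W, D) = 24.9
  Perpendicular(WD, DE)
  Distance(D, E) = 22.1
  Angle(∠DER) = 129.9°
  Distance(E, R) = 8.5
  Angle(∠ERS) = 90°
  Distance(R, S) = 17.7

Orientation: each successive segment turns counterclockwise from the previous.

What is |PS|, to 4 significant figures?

4.226

P is at the origin; PW runs at 60.4° with length 18.0, so W = (8.891, 15.65). ∠PWD = 75.3° gives WD at 165.1° from the x-axis; with |WD| = 24.9, D = (-15.17, 22.05). The perpendicularity gives DE at right angles to WD, so DE runs at -104.9°; with |DE| = 22.1, E = (-20.85, 0.6966). ∠DER = 129.9° gives ER at -54.80° from the x-axis; with |ER| = 8.5, R = (-15.95, -6.249). ∠ERS = 90.0° gives RS at 35.20° from the x-axis; with |RS| = 17.7, S = (-1.491, 3.954). Then |PS| = |S − P| = 4.226.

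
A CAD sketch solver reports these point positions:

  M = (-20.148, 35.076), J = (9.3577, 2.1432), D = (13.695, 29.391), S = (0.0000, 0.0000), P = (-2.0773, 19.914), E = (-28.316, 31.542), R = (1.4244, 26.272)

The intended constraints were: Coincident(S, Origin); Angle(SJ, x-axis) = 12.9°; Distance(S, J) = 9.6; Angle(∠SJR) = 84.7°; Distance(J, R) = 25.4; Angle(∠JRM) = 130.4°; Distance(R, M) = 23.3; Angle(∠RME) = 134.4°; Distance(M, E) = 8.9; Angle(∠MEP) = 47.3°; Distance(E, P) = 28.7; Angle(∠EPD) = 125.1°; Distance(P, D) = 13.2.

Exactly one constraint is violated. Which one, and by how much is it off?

Distance(P, D) = 13.2 — off by 5.20.

S = (0.00, 0.00) ✓; SJ at 12.90° ✓; |SJ| = 9.600 ✓; ∠SJR = 84.70° ✓; |JR| = 25.40 ✓; ∠JRM = 130.4° ✓; |RM| = 23.30 ✓; ∠RME = 134.4° ✓; |ME| = 8.900 ✓; ∠MEP = 47.30° ✓; |EP| = 28.70 ✓; ∠EPD = 125.1° ✓; |PD| = 18.40 ✗.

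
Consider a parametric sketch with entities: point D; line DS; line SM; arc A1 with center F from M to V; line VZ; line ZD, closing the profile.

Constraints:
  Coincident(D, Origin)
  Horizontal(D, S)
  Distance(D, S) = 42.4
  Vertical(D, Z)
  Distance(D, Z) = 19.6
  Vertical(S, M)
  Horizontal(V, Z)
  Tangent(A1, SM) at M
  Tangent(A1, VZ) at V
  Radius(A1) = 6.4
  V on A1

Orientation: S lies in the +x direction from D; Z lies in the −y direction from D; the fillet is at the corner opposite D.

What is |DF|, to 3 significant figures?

38.3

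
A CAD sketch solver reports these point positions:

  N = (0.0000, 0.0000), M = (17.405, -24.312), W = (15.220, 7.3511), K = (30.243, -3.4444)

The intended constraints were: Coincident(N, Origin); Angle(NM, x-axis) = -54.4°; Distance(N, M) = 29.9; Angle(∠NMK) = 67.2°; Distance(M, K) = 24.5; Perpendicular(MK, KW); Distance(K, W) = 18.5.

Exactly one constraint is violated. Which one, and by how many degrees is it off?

Perpendicular(MK, KW) — off by 4.10°.

N = (0.00, 0.00) ✓; NM at -54.40° ✓; |NM| = 29.90 ✓; ∠NMK = 67.20° ✓; |MK| = 24.50 ✓; ∠(MK, KW) = 85.90° ✗; |KW| = 18.50 ✓.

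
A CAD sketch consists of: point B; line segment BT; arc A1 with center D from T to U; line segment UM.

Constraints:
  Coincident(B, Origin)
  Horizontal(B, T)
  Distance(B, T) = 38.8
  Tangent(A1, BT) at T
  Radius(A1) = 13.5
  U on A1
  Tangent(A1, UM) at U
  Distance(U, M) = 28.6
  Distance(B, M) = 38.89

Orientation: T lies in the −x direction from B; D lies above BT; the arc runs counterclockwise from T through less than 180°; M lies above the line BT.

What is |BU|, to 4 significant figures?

27.59

Checks: |DU| = 13.50 ✓; ∠(DU, UM) = 90.00° ✓; |UM| = 28.60 ✓; |BM| = 38.89 ✓.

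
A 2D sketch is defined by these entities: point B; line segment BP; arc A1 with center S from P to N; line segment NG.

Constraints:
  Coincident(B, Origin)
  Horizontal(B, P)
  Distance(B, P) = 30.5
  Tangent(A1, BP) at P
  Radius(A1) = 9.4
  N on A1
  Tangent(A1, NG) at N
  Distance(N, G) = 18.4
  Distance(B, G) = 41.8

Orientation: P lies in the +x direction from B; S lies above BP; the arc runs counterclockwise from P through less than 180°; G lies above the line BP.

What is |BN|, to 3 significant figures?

41.1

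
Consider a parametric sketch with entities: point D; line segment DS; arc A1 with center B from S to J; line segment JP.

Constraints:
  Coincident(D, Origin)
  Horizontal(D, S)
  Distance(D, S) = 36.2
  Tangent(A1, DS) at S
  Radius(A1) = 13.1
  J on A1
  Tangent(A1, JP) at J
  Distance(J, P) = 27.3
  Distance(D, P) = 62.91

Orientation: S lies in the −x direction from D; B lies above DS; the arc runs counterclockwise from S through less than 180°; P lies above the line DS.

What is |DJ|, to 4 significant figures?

35.63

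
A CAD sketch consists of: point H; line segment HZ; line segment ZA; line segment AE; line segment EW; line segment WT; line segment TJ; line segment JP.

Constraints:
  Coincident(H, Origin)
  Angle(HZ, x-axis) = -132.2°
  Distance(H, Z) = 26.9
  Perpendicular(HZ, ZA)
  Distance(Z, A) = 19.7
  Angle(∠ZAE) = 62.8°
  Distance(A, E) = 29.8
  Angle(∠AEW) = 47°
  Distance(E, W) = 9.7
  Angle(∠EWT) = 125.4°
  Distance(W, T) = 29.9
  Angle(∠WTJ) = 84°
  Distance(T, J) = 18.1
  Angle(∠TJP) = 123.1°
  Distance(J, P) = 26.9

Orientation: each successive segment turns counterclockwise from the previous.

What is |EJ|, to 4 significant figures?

35.11

∠EWT = 125.4° gives WT at -97.40° from the x-axis; with |WT| = 29.9, T = (-8.178, -38.58). ∠WTJ = 84.0° gives TJ at -1.400° from the x-axis; with |TJ| = 18.1, J = (9.916, -39.02). Then |EJ| = |J − E| = 35.11.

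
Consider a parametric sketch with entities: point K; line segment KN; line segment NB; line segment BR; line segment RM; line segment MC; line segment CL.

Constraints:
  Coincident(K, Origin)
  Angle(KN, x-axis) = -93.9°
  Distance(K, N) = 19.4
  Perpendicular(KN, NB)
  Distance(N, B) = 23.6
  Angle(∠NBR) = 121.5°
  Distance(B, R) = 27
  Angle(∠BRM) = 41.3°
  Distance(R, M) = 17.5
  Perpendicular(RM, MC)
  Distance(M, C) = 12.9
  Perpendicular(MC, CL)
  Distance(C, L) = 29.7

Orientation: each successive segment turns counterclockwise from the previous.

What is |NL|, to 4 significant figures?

55.07

K is at the origin; KN runs at -93.9° with length 19.4, so N = (-1.319, -19.36). The perpendicularity gives NB at right angles to KN, so NB runs at -3.900°; with |NB| = 23.6, B = (22.23, -20.96). ∠NBR = 121.5° gives BR at 54.60° from the x-axis; with |BR| = 27.0, R = (37.87, 1.048). ∠BRM = 41.3° gives RM at -166.7° from the x-axis; with |RM| = 17.5, M = (20.84, -2.978). The perpendicularity gives MC at right angles to RM, so MC runs at -76.70°; with |MC| = 12.9, C = (23.80, -15.53). MC is perpendicular to CL, so CL runs at 13.30°; with |CL| = 29.7, L = (52.71, -8.699). Then |NL| = |L − N| = 55.07.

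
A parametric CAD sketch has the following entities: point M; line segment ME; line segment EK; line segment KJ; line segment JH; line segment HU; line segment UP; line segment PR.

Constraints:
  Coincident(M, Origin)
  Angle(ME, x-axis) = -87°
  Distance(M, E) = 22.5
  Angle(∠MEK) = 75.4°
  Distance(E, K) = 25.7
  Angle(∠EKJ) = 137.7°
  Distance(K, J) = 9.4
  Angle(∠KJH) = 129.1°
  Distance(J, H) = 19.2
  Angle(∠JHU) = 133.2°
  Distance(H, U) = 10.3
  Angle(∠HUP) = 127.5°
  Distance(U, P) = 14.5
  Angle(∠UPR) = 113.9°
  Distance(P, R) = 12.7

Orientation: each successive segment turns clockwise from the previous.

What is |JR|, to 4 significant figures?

27.58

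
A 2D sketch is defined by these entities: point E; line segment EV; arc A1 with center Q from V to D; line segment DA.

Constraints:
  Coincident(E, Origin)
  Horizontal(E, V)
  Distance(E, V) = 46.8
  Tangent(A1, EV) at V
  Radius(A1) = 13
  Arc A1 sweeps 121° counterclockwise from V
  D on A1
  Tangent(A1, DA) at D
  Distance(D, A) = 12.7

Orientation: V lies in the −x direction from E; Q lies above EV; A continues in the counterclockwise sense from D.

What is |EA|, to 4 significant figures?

52.11

E is at the origin; EV is horizontal with |EV| = 46.8 and V on the −x side, so V = (-46.80, 0.000). The tangent condition forces QV to be normal to EV, so Q = V + (0, 13) = (-46.80, 13.00). On A1, V sits at bearing -90° from Q; a 121° counterclockwise sweep puts D at bearing 31°, so D = Q + 13.0·(cos 31°, sin 31°) = (-35.66, 19.70). The tangent condition forces QD to be normal to DA, so DA runs along (−sin 31°, cos 31°); with |DA| = 12.7, A = (-42.20, 30.58). Then |EA| = |A − E| = 52.11.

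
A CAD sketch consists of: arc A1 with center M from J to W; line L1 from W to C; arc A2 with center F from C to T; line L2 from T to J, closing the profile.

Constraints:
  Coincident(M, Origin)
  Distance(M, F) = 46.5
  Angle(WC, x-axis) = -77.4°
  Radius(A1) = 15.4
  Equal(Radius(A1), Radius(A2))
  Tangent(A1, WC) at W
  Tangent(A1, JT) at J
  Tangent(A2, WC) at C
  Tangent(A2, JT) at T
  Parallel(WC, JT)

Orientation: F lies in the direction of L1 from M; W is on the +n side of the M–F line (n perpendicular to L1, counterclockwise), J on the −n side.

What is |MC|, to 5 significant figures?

48.984

The slot axis is L1's direction at -77.4°, so u = (cos -77.4°, sin -77.4°) = (0.21814, -0.97592) and n = (−sin -77.4°, cos -77.4°) = (0.97592, 0.21814). M is at the origin and F lies 46.5 along u from M, so F = 46.5·u = (10.144, -45.380). Tangency of A1 to both parallel lines with radius 15.4 puts W and J at M ± 15.4·n: W = (15.029, 3.3594), J = (-15.029, -3.3594). Equal radii place C and T the same way about F: C = F + 15.4·n = (25.173, -42.021), T = F − 15.4·n = (-4.8855, -48.740). Then |MC| = |C − M| = 48.984.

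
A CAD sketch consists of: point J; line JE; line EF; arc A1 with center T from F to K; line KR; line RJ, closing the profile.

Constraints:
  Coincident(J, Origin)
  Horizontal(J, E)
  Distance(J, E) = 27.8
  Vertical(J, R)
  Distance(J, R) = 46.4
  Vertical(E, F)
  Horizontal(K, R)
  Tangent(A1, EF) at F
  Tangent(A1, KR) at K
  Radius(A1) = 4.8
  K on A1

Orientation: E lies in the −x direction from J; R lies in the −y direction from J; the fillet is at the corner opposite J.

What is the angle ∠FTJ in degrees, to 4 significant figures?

118.9°

J is at the origin; JE is horizontal with |JE| = 27.8 and E on the −x side, so E = (-27.80, 0.000). J and R share the same x with |JR| = 46.4 and R on the −y side, so R = (0.000, -46.40). The virtual corner opposite J is at (-27.80, -46.40). The tangent condition forces TF to be normal to EF and tangency of A1 to KR means the radius TK is perpendicular to KR, with radius 4.8, so the center T sits 4.8 in from both sides at T = (-23.00, -41.60). That places the tangent points at F = (-27.80, -41.60) on EF and K = (-23.00, -46.40) on KR. Then cos ∠FTJ = TF·TJ / (|TF||TJ|), giving 118.9°.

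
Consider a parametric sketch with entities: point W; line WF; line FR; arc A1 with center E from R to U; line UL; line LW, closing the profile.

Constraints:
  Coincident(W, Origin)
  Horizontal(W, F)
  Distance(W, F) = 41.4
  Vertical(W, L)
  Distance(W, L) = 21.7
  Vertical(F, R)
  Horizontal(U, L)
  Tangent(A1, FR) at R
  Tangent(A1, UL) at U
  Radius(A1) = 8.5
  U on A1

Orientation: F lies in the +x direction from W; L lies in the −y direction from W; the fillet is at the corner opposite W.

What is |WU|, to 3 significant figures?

39.4

The virtual corner opposite W is at (41.4, -21.7). A1 meets FR tangentially, so ER is at right angles to FR and tangency of A1 to UL means the radius EU is perpendicular to UL, with radius 8.5, so the center E sits 8.5 in from both sides at E = (32.9, -13.2). That places the tangent points at R = (41.4, -13.2) on FR and U = (32.9, -21.7) on UL. Then |WU| = |U − W| = 39.4.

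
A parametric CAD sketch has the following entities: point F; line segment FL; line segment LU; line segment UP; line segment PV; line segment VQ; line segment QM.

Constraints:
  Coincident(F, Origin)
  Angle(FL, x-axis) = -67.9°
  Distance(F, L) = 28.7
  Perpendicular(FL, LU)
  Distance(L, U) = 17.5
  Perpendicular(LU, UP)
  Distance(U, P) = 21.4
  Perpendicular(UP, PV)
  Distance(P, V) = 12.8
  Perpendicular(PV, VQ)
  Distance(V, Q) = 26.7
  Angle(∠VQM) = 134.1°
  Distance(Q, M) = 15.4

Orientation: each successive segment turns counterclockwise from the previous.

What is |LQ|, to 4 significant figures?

7.084

F is at the origin; FL runs at -67.9° with length 28.7, so L = (10.80, -26.59). The perpendicularity gives LU at right angles to FL, so LU runs at 22.10°; with |LU| = 17.5, U = (27.01, -20.01). LU ⟂ UP, so UP runs at 112.1°; with |UP| = 21.4, P = (18.96, -0.1797). UP is perpendicular to PV, so PV runs at -157.9°; with |PV| = 12.8, V = (7.101, -4.995). PV ⟂ VQ, so VQ runs at -67.90°; with |VQ| = 26.7, Q = (17.15, -29.73). Then |LQ| = |Q − L| = 7.084.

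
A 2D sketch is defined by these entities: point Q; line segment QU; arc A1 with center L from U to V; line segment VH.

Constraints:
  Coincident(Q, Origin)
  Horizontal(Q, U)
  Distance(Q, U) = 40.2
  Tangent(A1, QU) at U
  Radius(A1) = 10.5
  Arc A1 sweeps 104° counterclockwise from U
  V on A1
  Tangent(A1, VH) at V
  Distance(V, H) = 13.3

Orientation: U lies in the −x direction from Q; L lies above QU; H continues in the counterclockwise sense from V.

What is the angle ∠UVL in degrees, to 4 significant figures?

38.00°

Tangency of A1 to QU means the radius LU is perpendicular to QU, so L = U + (0, 10.5) = (-40.20, 10.50). On A1, U sits at bearing -90° from L; a 104° counterclockwise sweep puts V at bearing 14°, so V = L + 10.5·(cos 14°, sin 14°) = (-30.01, 13.04). Then cos ∠UVL = VU·VL / (|VU||VL|), giving 38.00°.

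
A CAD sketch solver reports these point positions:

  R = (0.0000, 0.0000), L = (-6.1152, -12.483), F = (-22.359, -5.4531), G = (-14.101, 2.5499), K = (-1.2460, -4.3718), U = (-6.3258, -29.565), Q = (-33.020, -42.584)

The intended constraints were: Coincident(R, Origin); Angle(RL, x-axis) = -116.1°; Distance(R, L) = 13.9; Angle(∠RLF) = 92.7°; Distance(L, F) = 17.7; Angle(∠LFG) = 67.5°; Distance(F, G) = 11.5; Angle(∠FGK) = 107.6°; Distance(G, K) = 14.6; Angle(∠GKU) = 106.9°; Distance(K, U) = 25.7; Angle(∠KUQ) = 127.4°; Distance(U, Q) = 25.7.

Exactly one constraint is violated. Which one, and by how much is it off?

Distance(U, Q) = 25.7 — off by 4.00.

R = (0.00, 0.00) ✓; RL at -116.1° ✓; |RL| = 13.90 ✓; ∠RLF = 92.70° ✓; |LF| = 17.70 ✓; ∠LFG = 67.50° ✓; |FG| = 11.50 ✓; ∠FGK = 107.6° ✓; |GK| = 14.60 ✓; ∠GKU = 106.9° ✓; |KU| = 25.70 ✓; ∠KUQ = 127.4° ✓; |UQ| = 29.70 ✗.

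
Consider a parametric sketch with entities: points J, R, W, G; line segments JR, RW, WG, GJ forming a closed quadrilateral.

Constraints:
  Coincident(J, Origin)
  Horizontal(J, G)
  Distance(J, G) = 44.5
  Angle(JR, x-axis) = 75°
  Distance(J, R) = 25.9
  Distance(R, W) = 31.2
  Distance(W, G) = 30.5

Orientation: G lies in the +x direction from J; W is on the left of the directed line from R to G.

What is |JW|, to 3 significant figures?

47.9

Checks: |RW| = 31.20 ✓; |WG| = 30.50 ✓.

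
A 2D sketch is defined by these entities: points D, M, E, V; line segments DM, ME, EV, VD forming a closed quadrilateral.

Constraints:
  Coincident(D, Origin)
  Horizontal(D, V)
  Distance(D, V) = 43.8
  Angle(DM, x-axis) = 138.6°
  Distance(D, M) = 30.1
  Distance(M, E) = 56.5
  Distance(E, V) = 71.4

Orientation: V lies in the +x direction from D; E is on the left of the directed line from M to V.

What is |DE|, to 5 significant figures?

65.392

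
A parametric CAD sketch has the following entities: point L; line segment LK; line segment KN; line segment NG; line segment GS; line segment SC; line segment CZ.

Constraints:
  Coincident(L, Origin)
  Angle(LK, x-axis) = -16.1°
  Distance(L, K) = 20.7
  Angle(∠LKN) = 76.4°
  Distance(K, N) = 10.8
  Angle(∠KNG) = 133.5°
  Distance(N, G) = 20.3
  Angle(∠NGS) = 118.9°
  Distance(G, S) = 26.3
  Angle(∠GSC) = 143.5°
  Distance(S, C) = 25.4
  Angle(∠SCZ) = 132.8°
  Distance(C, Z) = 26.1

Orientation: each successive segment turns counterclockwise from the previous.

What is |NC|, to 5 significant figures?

56.591

∠NGS = 118.9° gives GS at -164.90° from the x-axis; with |GS| = 26.3, S = (-19.134, 12.801). ∠GSC = 143.5° gives SC at -128.40° from the x-axis; with |SC| = 25.4, C = (-34.911, -7.1052). Then |NC| = |C − N| = 56.591.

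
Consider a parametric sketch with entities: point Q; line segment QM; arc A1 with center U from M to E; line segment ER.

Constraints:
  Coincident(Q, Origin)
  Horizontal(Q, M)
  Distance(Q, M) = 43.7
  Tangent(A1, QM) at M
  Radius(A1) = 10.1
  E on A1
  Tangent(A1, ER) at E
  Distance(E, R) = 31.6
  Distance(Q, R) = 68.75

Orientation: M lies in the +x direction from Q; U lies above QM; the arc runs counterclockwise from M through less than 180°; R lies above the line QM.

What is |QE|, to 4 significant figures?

54.67

Q is at the origin; Q and M share the same y with |QM| = 43.7 and M on the +x side, so M = (43.70, 0.000). The tangent condition forces UM to be normal to QM, so U = M + (0, 10.1) = (43.70, 10.10). Since UE ⟂ ER (tangency), |UR| = √(10.1² + 31.6²) = 33.17 regardless of where E sits on A1. So R lies on both circle(Q, 68.75) and circle(U, 33.17); the above-QM intersection is R = (54.96, 41.31). E is the foot of the tangent from R: E = (53.79, 9.728).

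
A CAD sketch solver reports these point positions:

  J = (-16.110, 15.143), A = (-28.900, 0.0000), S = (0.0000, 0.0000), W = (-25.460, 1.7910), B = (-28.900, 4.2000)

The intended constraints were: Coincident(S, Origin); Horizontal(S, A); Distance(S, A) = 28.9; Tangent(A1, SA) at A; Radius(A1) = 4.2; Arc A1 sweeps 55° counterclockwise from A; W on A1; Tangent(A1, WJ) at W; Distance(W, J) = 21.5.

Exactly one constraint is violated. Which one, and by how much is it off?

Distance(W, J) = 21.5 — off by 5.20.

S = (0.00, 0.00) ✓; S.y = 0.00, A.y = 0.00 ✓; |SA| = 28.90 ✓; ∠(BA, AS) = 90.00° ✓; |BA| = 4.200 ✓; bearing(B→W) − bearing(B→A) = 55.00° ✓; |BW| = 4.200 ✓; ∠(BW, WJ) = 90.00° ✓; |WJ| = 16.30 ✗.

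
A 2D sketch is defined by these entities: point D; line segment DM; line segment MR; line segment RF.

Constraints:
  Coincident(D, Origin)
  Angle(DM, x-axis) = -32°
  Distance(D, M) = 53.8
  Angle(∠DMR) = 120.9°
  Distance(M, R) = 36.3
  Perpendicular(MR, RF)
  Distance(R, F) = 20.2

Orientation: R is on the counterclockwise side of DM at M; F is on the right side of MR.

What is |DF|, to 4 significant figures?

92.15

∠DMR = 120.9°, so MR runs at -32.0° + (180° − 120.9°) = 27.10° from the x-axis; with |MR| = 36.3, R = M + 36.3·(cos 27.10°, sin 27.10°) = (77.94, -11.97). MR is perpendicular to RF; with |RF| = 20.2 on the right of MR, F = R + 20.2·(0.4555, -0.8902) = (87.14, -29.96). Then |DF| = |F − D| = 92.15.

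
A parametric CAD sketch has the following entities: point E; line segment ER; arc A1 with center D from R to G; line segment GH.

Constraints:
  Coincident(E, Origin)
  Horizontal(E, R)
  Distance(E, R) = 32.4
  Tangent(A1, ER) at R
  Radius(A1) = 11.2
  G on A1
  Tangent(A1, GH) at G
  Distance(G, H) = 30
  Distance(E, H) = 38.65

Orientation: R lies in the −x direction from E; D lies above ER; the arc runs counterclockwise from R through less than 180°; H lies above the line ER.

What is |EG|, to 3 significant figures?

23.1

Checks: E.y = 0.00, R.y = 0.00 ✓; |DG| = 11.20 ✓; ∠(DG, GH) = 90.00° ✓; |GH| = 30.00 ✓; |EH| = 38.65 ✓.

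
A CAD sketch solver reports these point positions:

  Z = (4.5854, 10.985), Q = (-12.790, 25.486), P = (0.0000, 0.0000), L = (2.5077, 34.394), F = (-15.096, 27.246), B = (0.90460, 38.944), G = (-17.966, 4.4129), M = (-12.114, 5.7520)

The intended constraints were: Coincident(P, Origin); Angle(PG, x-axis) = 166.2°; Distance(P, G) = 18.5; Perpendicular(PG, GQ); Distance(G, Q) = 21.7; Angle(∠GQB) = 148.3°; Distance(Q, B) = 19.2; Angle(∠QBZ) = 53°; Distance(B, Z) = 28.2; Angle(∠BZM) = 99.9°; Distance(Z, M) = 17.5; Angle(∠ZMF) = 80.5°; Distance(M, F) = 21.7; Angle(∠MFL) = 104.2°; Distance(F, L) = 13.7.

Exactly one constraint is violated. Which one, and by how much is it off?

Distance(F, L) = 13.7 — off by 5.30.

P = (0.00, 0.00) ✓; PG at 166.2° ✓; |PG| = 18.50 ✓; ∠(PG, GQ) = 90.00° ✓; |GQ| = 21.70 ✓; ∠GQB = 148.3° ✓; |QB| = 19.20 ✓; ∠QBZ = 53.00° ✓; |BZ| = 28.20 ✓; ∠BZM = 99.90° ✓; |ZM| = 17.50 ✓; ∠ZMF = 80.50° ✓; |MF| = 21.70 ✓; ∠MFL = 104.2° ✓; |FL| = 19.00 ✗.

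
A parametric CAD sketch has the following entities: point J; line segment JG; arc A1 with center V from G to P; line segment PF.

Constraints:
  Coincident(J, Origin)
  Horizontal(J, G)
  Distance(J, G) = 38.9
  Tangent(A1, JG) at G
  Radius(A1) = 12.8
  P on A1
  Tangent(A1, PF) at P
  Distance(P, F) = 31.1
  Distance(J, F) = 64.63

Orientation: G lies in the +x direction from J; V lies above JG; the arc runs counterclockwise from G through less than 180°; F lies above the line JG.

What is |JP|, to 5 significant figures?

53.670

J is at the origin; JG is horizontal with |JG| = 38.9 and G on the +x side, so G = (38.900, 0.0000). The tangent condition forces VG to be normal to JG, so V = G + (0, 12.8) = (38.900, 12.800). Since VP ⟂ PF (tangency), |VF| = √(12.8² + 31.1²) = 33.631 regardless of where P sits on A1. So F lies on both circle(J, 64.63) and circle(V, 33.631); the above-JG intersection is F = (45.655, 45.746). P is the foot of the tangent from F: P = (51.474, 15.195).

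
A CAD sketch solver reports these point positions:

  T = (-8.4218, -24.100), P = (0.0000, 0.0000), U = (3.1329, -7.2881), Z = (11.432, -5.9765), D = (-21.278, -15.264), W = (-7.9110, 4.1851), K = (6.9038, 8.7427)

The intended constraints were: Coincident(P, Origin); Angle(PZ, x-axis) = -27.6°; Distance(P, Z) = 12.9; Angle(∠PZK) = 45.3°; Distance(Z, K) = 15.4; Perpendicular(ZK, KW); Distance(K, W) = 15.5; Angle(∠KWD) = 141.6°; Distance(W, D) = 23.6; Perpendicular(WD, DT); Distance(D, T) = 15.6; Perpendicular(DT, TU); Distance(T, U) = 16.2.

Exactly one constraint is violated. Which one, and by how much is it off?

Distance(T, U) = 16.2 — off by 4.20.

P = (0.00, 0.00) ✓; PZ at -27.60° ✓; |PZ| = 12.90 ✓; ∠PZK = 45.30° ✓; |ZK| = 15.40 ✓; ∠(ZK, KW) = 90.00° ✓; |KW| = 15.50 ✓; ∠KWD = 141.6° ✓; |WD| = 23.60 ✓; ∠(WD, DT) = 90.00° ✓; |DT| = 15.60 ✓; ∠(DT, TU) = 90.00° ✓; |TU| = 20.40 ✗.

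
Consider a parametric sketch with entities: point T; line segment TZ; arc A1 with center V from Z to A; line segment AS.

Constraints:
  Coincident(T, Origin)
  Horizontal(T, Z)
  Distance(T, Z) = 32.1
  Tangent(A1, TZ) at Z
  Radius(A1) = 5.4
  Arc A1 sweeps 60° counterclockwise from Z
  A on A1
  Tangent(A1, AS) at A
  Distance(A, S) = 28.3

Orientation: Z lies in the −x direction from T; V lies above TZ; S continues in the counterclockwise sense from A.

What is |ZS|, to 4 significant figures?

33.09

T is at the origin; TZ is horizontal with |TZ| = 32.1 and Z on the −x side, so Z = (-32.10, 0.000). A1 meets TZ tangentially, so VZ is at right angles to TZ, so V = Z + (0, 5.4) = (-32.10, 5.400). On A1, Z sits at bearing -90° from V; a 60° counterclockwise sweep puts A at bearing -30°, so A = V + 5.4·(cos -30°, sin -30°) = (-27.42, 2.700). Since A1 is tangent to AS there, VA ⟂ AS, so AS runs along (−sin -30°, cos -30°); with |AS| = 28.3, S = (-13.27, 27.21). Then |ZS| = |S − Z| = 33.09.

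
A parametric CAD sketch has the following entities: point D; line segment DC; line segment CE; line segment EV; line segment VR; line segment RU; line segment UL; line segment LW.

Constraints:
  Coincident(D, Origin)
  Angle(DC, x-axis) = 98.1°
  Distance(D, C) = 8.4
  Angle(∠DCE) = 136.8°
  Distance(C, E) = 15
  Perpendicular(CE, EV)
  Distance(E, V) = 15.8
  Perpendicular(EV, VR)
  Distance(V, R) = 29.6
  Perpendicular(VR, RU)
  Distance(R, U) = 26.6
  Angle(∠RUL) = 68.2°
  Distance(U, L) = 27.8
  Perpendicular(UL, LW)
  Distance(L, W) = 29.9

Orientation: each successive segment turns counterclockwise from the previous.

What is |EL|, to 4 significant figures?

3.818

VR ⟂ RU, so RU runs at 51.30°; with |RU| = 26.6, U = (16.96, 7.616). ∠RUL = 68.2° gives UL at 163.1° from the x-axis; with |UL| = 27.8, L = (-9.636, 15.70). Then |EL| = |L − E| = 3.818.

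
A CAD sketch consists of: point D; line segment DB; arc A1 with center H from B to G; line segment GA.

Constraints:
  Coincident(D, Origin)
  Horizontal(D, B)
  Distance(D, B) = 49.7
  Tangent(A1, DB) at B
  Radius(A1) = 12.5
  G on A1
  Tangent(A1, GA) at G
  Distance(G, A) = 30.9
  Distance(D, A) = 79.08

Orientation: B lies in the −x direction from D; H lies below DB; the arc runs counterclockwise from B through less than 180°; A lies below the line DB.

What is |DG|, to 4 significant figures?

62.77

D is at the origin; D and B share the same y with |DB| = 49.7 and B on the −x side, so B = (-49.70, 0.000). Since A1 is tangent to DB there, HB ⟂ DB, so H = B + (0, -12.5) = (-49.70, -12.50). Since HG ⟂ GA (tangency), |HA| = √(12.5² + 30.9²) = 33.33 regardless of where G sits on A1. So A lies on both circle(D, 79.08) and circle(H, 33.33); the below-DB intersection is A = (-68.01, -40.35). G is the foot of the tangent from A: G = (-61.96, -10.05).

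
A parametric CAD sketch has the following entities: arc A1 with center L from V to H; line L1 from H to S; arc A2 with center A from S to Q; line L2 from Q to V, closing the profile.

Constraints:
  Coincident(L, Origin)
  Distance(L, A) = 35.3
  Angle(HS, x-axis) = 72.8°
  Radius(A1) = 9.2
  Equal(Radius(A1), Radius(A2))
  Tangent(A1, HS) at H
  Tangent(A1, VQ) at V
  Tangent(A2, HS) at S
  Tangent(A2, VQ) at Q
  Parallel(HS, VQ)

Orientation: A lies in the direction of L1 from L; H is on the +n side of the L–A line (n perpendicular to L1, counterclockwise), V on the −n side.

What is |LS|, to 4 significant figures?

36.48

The slot axis is L1's direction at 72.8°, so u = (cos 72.8°, sin 72.8°) = (0.2957, 0.9553) and n = (−sin 72.8°, cos 72.8°) = (-0.9553, 0.2957). L is at the origin and A lies 35.3 along u from L, so A = 35.3·u = (10.44, 33.72). Tangency of A1 to both parallel lines with radius 9.2 puts H and V at L ± 9.2·n: H = (-8.789, 2.721), V = (8.789, -2.721). Equal radii place S and Q the same way about A: S = A + 9.2·n = (1.650, 36.44), Q = A − 9.2·n = (19.23, 31.00). Then |LS| = |S − L| = 36.48.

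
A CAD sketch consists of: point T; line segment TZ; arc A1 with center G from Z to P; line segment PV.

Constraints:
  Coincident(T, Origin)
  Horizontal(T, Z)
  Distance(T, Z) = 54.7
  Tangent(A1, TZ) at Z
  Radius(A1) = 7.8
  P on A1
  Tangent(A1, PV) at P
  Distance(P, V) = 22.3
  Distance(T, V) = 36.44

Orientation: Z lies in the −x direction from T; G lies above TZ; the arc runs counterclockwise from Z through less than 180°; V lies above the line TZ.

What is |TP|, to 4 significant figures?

49.70

Checks: |GP| = 7.800 ✓; ∠(GP, PV) = 90.00° ✓; |PV| = 22.30 ✓; |TV| = 36.44 ✓.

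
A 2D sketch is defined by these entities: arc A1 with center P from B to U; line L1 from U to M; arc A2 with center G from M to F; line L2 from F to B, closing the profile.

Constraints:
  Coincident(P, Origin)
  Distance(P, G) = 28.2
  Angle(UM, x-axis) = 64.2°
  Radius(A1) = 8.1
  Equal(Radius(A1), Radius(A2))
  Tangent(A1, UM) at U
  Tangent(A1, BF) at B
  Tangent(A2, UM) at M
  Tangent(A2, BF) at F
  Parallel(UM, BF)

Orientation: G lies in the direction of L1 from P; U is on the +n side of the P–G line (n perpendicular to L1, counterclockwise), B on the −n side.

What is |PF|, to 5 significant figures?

29.340

The slot axis is L1's direction at 64.2°, so u = (cos 64.2°, sin 64.2°) = (0.43523, 0.90032) and n = (−sin 64.2°, cos 64.2°) = (-0.90032, 0.43523). P is at the origin and G lies 28.2 along u from P, so G = 28.2·u = (12.274, 25.389). Tangency of A1 to both parallel lines with radius 8.1 puts U and B at P ± 8.1·n: U = (-7.2926, 3.5254), B = (7.2926, -3.5254). Equal radii place M and F the same way about G: M = G + 8.1·n = (4.9809, 28.914), F = G − 8.1·n = (19.566, 21.864). Then |PF| = |F − P| = 29.340.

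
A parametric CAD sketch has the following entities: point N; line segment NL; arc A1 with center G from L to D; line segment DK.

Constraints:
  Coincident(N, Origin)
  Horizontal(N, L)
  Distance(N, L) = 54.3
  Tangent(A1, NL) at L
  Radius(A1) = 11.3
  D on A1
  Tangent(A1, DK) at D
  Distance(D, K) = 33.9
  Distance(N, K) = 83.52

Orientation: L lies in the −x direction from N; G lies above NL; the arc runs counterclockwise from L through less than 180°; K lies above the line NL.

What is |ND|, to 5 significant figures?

50.739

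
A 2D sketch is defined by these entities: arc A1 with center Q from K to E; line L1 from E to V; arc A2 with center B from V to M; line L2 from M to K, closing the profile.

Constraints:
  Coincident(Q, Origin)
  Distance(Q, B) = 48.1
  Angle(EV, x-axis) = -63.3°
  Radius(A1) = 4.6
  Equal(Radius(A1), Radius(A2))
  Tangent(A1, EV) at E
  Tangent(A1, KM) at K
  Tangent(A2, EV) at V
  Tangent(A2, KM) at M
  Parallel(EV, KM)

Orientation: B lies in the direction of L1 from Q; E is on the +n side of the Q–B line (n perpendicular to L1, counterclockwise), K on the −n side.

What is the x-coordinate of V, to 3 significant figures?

25.7

The slot axis is L1's direction at -63.3°, so u = (cos -63.3°, sin -63.3°) = (0.449, -0.893) and n = (−sin -63.3°, cos -63.3°) = (0.893, 0.449). Q is at the origin and B lies 48.1 along u from Q, so B = 48.1·u = (21.6, -43.0). Tangency of A1 to both parallel lines with radius 4.6 puts E and K at Q ± 4.6·n: E = (4.11, 2.07), K = (-4.11, -2.07). Equal radii place V and M the same way about B: V = B + 4.6·n = (25.7, -40.9), M = B − 4.6·n = (17.5, -45.0). So V.x = 25.7.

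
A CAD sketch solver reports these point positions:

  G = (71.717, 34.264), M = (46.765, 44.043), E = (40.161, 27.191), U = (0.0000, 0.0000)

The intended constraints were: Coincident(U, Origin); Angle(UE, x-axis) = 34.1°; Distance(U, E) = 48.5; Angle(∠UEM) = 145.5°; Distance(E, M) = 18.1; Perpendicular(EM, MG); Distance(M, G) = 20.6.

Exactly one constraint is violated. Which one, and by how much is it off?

Distance(M, G) = 20.6 — off by 6.20.

U = (0.00, 0.00) ✓; UE at 34.10° ✓; |UE| = 48.50 ✓; ∠UEM = 145.5° ✓; |EM| = 18.10 ✓; ∠(EM, MG) = 90.00° ✓; |MG| = 26.80 ✗.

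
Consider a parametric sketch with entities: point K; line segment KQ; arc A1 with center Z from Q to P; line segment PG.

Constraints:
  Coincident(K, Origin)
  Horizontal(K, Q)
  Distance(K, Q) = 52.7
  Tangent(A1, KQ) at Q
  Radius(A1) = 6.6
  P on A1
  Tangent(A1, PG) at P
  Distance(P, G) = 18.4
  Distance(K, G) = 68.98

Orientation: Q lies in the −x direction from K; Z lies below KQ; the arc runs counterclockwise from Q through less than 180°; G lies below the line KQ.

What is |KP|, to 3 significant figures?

59.0

K is at the origin; K and Q share the same y with |KQ| = 52.7 and Q on the −x side, so Q = (-52.7, 0.00). The tangent condition forces ZQ to be normal to KQ, so Z = Q + (0, -6.6) = (-52.7, -6.60). Since ZP ⟂ PG (tangency), |ZG| = √(6.6² + 18.4²) = 19.5 regardless of where P sits on A1. So G lies on both circle(K, 68.98) and circle(Z, 19.5); the below-KQ intersection is G = (-65.6, -21.3). P is the foot of the tangent from G: P = (-58.8, -4.17).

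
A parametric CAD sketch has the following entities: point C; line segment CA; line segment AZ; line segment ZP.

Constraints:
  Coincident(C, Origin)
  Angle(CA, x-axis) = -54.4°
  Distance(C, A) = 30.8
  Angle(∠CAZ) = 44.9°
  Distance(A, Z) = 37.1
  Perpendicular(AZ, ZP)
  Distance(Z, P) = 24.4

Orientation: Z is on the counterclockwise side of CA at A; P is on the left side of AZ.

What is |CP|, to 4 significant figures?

15.51

C is at the origin; CA runs at -54.4° with length 30.8, so A = 30.8·(cos -54.4°, sin -54.4°) = (17.93, -25.04). ∠CAZ = 44.9°, so AZ runs at -54.4° + (180° − 44.9°) = 80.70° from the x-axis; with |AZ| = 37.1, Z = A + 37.1·(cos 80.70°, sin 80.70°) = (23.92, 11.57). AZ ⟂ ZP; with |ZP| = 24.4 on the left of AZ, P = Z + 24.4·(-0.9869, 0.1616) = (-0.1544, 15.51). Then |CP| = |P − C| = 15.51.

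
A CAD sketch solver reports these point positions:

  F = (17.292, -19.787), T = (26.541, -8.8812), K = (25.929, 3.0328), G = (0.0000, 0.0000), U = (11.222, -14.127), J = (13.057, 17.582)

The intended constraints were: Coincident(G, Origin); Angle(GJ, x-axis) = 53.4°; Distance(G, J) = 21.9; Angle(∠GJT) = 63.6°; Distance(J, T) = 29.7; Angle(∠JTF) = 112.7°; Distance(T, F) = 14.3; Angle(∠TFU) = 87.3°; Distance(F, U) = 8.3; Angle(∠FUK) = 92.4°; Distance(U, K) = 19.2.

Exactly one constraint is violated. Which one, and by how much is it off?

Distance(U, K) = 19.2 — off by 3.40.

G = (0.00, 0.00) ✓; GJ at 53.40° ✓; |GJ| = 21.90 ✓; ∠GJT = 63.60° ✓; |JT| = 29.70 ✓; ∠JTF = 112.7° ✓; |TF| = 14.30 ✓; ∠TFU = 87.30° ✓; |FU| = 8.299 ✓; ∠FUK = 92.40° ✓; |UK| = 22.60 ✗.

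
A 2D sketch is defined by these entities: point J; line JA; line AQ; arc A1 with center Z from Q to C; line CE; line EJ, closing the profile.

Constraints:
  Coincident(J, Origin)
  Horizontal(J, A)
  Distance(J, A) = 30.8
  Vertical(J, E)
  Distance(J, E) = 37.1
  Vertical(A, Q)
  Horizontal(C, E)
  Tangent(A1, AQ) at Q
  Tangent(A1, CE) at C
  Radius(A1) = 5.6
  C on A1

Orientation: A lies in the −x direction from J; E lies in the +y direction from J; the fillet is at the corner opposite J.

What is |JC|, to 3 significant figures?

44.8

J is at the origin; JA is horizontal with |JA| = 30.8 and A on the −x side, so A = (-30.8, 0.00). JE is vertical with |JE| = 37.1 and E on the +y side, so E = (0.00, 37.1). The virtual corner opposite J is at (-30.8, 37.1). Since A1 is tangent to AQ there, ZQ ⟂ AQ and since A1 is tangent to CE there, ZC ⟂ CE, with radius 5.6, so the center Z sits 5.6 in from both sides at Z = (-25.2, 31.5). That places the tangent points at Q = (-30.8, 31.5) on AQ and C = (-25.2, 37.1) on CE. Then |JC| = |C − J| = 44.8.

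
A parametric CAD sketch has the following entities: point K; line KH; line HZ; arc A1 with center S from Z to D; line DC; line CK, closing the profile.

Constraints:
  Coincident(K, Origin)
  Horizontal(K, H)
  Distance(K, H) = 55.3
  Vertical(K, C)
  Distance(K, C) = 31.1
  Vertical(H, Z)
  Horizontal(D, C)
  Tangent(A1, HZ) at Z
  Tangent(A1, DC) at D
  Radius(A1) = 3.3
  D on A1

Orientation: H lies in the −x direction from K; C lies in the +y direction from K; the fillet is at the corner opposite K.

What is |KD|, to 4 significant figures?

60.59

The virtual corner opposite K is at (-55.30, 31.10). The tangent condition forces SZ to be normal to HZ and A1 meets DC tangentially, so SD is at right angles to DC, with radius 3.3, so the center S sits 3.3 in from both sides at S = (-52.00, 27.80). That places the tangent points at Z = (-55.30, 27.80) on HZ and D = (-52.00, 31.10) on DC. Then |KD| = |D − K| = 60.59.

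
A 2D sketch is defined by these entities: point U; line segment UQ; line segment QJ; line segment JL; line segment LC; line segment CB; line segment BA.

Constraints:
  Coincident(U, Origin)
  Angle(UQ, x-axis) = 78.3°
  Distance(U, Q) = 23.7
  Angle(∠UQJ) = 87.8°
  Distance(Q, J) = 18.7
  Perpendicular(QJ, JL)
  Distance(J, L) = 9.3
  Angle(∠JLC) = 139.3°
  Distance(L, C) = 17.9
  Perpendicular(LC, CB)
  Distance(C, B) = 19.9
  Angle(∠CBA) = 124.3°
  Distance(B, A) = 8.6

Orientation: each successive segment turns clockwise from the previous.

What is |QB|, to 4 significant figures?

12.76

U is at the origin; UQ runs at 78.3° with length 23.7, so Q = (4.806, 23.21). ∠UQJ = 87.8° gives QJ at -13.90° from the x-axis; with |QJ| = 18.7, J = (22.96, 18.72). The perpendicularity gives JL at right angles to QJ, so JL runs at -103.9°; with |JL| = 9.3, L = (20.72, 9.688). ∠JLC = 139.3° gives LC at -144.6° from the x-axis; with |LC| = 17.9, C = (6.134, -0.6815). LC is perpendicular to CB, so CB runs at 125.4°; with |CB| = 19.9, B = (-5.394, 15.54). Then |QB| = |B − Q| = 12.76.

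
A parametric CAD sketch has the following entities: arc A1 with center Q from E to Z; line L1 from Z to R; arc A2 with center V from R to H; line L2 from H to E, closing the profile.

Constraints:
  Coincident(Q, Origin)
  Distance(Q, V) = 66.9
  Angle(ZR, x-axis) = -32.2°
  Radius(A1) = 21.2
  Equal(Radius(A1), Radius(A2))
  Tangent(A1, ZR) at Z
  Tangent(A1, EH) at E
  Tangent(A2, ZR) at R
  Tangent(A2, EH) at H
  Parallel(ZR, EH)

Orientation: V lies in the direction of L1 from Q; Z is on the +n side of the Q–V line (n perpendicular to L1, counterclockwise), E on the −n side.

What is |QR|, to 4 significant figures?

70.18

The slot axis is L1's direction at -32.2°, so u = (cos -32.2°, sin -32.2°) = (0.8462, -0.5329) and n = (−sin -32.2°, cos -32.2°) = (0.5329, 0.8462). Q is at the origin and V lies 66.9 along u from Q, so V = 66.9·u = (56.61, -35.65). Tangency of A1 to both parallel lines with radius 21.2 puts Z and E at Q ± 21.2·n: Z = (11.30, 17.94), E = (-11.30, -17.94). Equal radii place R and H the same way about V: R = V + 21.2·n = (67.91, -17.71), H = V − 21.2·n = (45.31, -53.59). Then |QR| = |R − Q| = 70.18.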